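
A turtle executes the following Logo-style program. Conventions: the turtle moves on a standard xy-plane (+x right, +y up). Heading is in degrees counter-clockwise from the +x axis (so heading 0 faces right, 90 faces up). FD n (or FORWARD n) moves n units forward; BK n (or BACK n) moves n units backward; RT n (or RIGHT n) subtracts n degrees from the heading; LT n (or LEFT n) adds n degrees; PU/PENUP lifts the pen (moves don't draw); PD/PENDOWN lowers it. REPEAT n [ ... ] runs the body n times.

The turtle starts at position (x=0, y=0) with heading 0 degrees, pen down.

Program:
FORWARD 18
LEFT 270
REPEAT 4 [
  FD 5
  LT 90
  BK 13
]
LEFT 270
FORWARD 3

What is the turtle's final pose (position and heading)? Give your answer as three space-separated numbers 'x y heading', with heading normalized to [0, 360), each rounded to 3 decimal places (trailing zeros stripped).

Executing turtle program step by step:
Start: pos=(0,0), heading=0, pen down
FD 18: (0,0) -> (18,0) [heading=0, draw]
LT 270: heading 0 -> 270
REPEAT 4 [
  -- iteration 1/4 --
  FD 5: (18,0) -> (18,-5) [heading=270, draw]
  LT 90: heading 270 -> 0
  BK 13: (18,-5) -> (5,-5) [heading=0, draw]
  -- iteration 2/4 --
  FD 5: (5,-5) -> (10,-5) [heading=0, draw]
  LT 90: heading 0 -> 90
  BK 13: (10,-5) -> (10,-18) [heading=90, draw]
  -- iteration 3/4 --
  FD 5: (10,-18) -> (10,-13) [heading=90, draw]
  LT 90: heading 90 -> 180
  BK 13: (10,-13) -> (23,-13) [heading=180, draw]
  -- iteration 4/4 --
  FD 5: (23,-13) -> (18,-13) [heading=180, draw]
  LT 90: heading 180 -> 270
  BK 13: (18,-13) -> (18,0) [heading=270, draw]
]
LT 270: heading 270 -> 180
FD 3: (18,0) -> (15,0) [heading=180, draw]
Final: pos=(15,0), heading=180, 10 segment(s) drawn

Answer: 15 0 180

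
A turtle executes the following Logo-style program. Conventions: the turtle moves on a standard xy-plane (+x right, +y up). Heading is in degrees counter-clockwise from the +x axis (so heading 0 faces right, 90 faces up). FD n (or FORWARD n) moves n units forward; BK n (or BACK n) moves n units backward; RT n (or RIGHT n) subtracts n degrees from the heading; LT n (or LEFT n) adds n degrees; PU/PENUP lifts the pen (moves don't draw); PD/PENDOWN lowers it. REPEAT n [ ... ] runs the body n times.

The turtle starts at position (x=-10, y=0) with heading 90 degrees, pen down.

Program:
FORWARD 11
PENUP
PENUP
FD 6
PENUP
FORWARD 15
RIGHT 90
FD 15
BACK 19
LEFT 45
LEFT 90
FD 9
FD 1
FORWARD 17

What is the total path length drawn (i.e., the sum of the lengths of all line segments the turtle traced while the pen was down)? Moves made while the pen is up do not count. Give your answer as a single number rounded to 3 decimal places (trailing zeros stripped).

Answer: 11

Derivation:
Executing turtle program step by step:
Start: pos=(-10,0), heading=90, pen down
FD 11: (-10,0) -> (-10,11) [heading=90, draw]
PU: pen up
PU: pen up
FD 6: (-10,11) -> (-10,17) [heading=90, move]
PU: pen up
FD 15: (-10,17) -> (-10,32) [heading=90, move]
RT 90: heading 90 -> 0
FD 15: (-10,32) -> (5,32) [heading=0, move]
BK 19: (5,32) -> (-14,32) [heading=0, move]
LT 45: heading 0 -> 45
LT 90: heading 45 -> 135
FD 9: (-14,32) -> (-20.364,38.364) [heading=135, move]
FD 1: (-20.364,38.364) -> (-21.071,39.071) [heading=135, move]
FD 17: (-21.071,39.071) -> (-33.092,51.092) [heading=135, move]
Final: pos=(-33.092,51.092), heading=135, 1 segment(s) drawn

Segment lengths:
  seg 1: (-10,0) -> (-10,11), length = 11
Total = 11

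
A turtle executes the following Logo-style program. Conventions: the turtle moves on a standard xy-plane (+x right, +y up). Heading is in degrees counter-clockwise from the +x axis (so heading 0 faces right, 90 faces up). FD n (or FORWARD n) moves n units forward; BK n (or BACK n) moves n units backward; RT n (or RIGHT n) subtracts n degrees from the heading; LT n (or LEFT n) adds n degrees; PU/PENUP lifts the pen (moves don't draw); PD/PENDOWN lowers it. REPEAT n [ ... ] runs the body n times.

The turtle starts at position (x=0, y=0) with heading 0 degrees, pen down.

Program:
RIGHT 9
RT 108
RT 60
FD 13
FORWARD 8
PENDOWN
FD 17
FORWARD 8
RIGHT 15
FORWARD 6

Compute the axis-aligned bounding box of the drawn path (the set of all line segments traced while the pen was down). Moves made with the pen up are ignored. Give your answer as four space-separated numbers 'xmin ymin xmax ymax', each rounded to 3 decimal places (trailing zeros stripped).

Executing turtle program step by step:
Start: pos=(0,0), heading=0, pen down
RT 9: heading 0 -> 351
RT 108: heading 351 -> 243
RT 60: heading 243 -> 183
FD 13: (0,0) -> (-12.982,-0.68) [heading=183, draw]
FD 8: (-12.982,-0.68) -> (-20.971,-1.099) [heading=183, draw]
PD: pen down
FD 17: (-20.971,-1.099) -> (-37.948,-1.989) [heading=183, draw]
FD 8: (-37.948,-1.989) -> (-45.937,-2.407) [heading=183, draw]
RT 15: heading 183 -> 168
FD 6: (-45.937,-2.407) -> (-51.806,-1.16) [heading=168, draw]
Final: pos=(-51.806,-1.16), heading=168, 5 segment(s) drawn

Segment endpoints: x in {-51.806, -45.937, -37.948, -20.971, -12.982, 0}, y in {-2.407, -1.989, -1.16, -1.099, -0.68, 0}
xmin=-51.806, ymin=-2.407, xmax=0, ymax=0

Answer: -51.806 -2.407 0 0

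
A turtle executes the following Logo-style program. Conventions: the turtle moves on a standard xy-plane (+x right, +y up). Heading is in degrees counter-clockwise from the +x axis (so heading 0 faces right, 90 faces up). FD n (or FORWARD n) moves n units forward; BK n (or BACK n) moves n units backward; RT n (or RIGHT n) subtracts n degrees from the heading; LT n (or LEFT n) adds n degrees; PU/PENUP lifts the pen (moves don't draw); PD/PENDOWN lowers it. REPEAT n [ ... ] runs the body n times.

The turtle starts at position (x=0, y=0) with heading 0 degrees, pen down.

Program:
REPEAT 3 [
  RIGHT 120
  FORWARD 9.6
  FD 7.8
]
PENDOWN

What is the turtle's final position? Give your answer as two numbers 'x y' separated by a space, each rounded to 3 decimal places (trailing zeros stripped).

Executing turtle program step by step:
Start: pos=(0,0), heading=0, pen down
REPEAT 3 [
  -- iteration 1/3 --
  RT 120: heading 0 -> 240
  FD 9.6: (0,0) -> (-4.8,-8.314) [heading=240, draw]
  FD 7.8: (-4.8,-8.314) -> (-8.7,-15.069) [heading=240, draw]
  -- iteration 2/3 --
  RT 120: heading 240 -> 120
  FD 9.6: (-8.7,-15.069) -> (-13.5,-6.755) [heading=120, draw]
  FD 7.8: (-13.5,-6.755) -> (-17.4,0) [heading=120, draw]
  -- iteration 3/3 --
  RT 120: heading 120 -> 0
  FD 9.6: (-17.4,0) -> (-7.8,0) [heading=0, draw]
  FD 7.8: (-7.8,0) -> (0,0) [heading=0, draw]
]
PD: pen down
Final: pos=(0,0), heading=0, 6 segment(s) drawn

Answer: 0 0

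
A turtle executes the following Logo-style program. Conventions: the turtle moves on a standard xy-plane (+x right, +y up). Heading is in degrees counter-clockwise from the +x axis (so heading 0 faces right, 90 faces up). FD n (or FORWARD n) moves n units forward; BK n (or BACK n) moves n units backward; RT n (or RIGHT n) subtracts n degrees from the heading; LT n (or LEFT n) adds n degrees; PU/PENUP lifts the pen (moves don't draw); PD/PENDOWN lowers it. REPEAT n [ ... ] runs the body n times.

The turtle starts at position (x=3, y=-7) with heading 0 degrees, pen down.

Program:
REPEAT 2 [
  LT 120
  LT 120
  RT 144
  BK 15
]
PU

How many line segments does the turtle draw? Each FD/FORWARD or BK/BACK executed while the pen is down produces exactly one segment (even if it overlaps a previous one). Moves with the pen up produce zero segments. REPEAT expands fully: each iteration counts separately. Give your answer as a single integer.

Executing turtle program step by step:
Start: pos=(3,-7), heading=0, pen down
REPEAT 2 [
  -- iteration 1/2 --
  LT 120: heading 0 -> 120
  LT 120: heading 120 -> 240
  RT 144: heading 240 -> 96
  BK 15: (3,-7) -> (4.568,-21.918) [heading=96, draw]
  -- iteration 2/2 --
  LT 120: heading 96 -> 216
  LT 120: heading 216 -> 336
  RT 144: heading 336 -> 192
  BK 15: (4.568,-21.918) -> (19.24,-18.799) [heading=192, draw]
]
PU: pen up
Final: pos=(19.24,-18.799), heading=192, 2 segment(s) drawn
Segments drawn: 2

Answer: 2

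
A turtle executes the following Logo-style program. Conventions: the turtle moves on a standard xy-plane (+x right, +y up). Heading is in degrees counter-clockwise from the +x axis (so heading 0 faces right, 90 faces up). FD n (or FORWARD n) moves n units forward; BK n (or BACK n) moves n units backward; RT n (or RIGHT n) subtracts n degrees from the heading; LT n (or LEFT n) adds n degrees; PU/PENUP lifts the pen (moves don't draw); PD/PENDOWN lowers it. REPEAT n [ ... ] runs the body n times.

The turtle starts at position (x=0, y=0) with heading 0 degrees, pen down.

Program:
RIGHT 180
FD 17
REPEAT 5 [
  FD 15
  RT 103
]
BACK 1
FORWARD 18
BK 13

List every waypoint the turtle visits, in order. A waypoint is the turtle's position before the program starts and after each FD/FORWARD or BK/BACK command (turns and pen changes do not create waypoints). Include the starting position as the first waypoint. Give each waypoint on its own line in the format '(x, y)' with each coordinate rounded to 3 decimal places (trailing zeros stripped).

Answer: (0, 0)
(-17, 0)
(-32, 0)
(-28.626, 14.616)
(-15.144, 8.04)
(-24.584, -3.617)
(-33.819, 8.203)
(-34.725, 7.78)
(-18.411, 15.387)
(-30.193, 9.893)

Derivation:
Executing turtle program step by step:
Start: pos=(0,0), heading=0, pen down
RT 180: heading 0 -> 180
FD 17: (0,0) -> (-17,0) [heading=180, draw]
REPEAT 5 [
  -- iteration 1/5 --
  FD 15: (-17,0) -> (-32,0) [heading=180, draw]
  RT 103: heading 180 -> 77
  -- iteration 2/5 --
  FD 15: (-32,0) -> (-28.626,14.616) [heading=77, draw]
  RT 103: heading 77 -> 334
  -- iteration 3/5 --
  FD 15: (-28.626,14.616) -> (-15.144,8.04) [heading=334, draw]
  RT 103: heading 334 -> 231
  -- iteration 4/5 --
  FD 15: (-15.144,8.04) -> (-24.584,-3.617) [heading=231, draw]
  RT 103: heading 231 -> 128
  -- iteration 5/5 --
  FD 15: (-24.584,-3.617) -> (-33.819,8.203) [heading=128, draw]
  RT 103: heading 128 -> 25
]
BK 1: (-33.819,8.203) -> (-34.725,7.78) [heading=25, draw]
FD 18: (-34.725,7.78) -> (-18.411,15.387) [heading=25, draw]
BK 13: (-18.411,15.387) -> (-30.193,9.893) [heading=25, draw]
Final: pos=(-30.193,9.893), heading=25, 9 segment(s) drawn
Waypoints (10 total):
(0, 0)
(-17, 0)
(-32, 0)
(-28.626, 14.616)
(-15.144, 8.04)
(-24.584, -3.617)
(-33.819, 8.203)
(-34.725, 7.78)
(-18.411, 15.387)
(-30.193, 9.893)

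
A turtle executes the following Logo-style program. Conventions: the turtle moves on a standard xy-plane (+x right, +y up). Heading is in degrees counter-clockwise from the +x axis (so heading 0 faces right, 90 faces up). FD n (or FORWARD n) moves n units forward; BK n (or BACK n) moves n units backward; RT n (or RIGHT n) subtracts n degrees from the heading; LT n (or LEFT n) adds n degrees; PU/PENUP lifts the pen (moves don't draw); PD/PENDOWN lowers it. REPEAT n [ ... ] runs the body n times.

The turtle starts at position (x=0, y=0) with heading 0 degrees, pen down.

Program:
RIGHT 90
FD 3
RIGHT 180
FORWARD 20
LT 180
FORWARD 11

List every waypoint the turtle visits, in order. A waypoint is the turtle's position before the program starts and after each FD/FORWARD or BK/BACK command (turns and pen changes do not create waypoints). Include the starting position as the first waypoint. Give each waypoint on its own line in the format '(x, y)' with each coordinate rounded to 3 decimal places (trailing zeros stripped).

Answer: (0, 0)
(0, -3)
(0, 17)
(0, 6)

Derivation:
Executing turtle program step by step:
Start: pos=(0,0), heading=0, pen down
RT 90: heading 0 -> 270
FD 3: (0,0) -> (0,-3) [heading=270, draw]
RT 180: heading 270 -> 90
FD 20: (0,-3) -> (0,17) [heading=90, draw]
LT 180: heading 90 -> 270
FD 11: (0,17) -> (0,6) [heading=270, draw]
Final: pos=(0,6), heading=270, 3 segment(s) drawn
Waypoints (4 total):
(0, 0)
(0, -3)
(0, 17)
(0, 6)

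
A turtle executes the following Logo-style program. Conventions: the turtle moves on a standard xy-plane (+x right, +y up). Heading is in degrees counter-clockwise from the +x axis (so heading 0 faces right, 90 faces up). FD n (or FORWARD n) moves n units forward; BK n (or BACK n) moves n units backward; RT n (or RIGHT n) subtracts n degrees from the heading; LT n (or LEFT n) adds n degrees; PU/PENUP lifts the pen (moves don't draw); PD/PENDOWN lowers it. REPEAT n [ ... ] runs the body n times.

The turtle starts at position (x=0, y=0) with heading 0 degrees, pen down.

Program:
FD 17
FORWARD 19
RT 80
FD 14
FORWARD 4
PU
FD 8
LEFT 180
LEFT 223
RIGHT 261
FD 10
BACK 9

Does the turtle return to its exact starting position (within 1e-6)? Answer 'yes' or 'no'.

Answer: no

Derivation:
Executing turtle program step by step:
Start: pos=(0,0), heading=0, pen down
FD 17: (0,0) -> (17,0) [heading=0, draw]
FD 19: (17,0) -> (36,0) [heading=0, draw]
RT 80: heading 0 -> 280
FD 14: (36,0) -> (38.431,-13.787) [heading=280, draw]
FD 4: (38.431,-13.787) -> (39.126,-17.727) [heading=280, draw]
PU: pen up
FD 8: (39.126,-17.727) -> (40.515,-25.605) [heading=280, move]
LT 180: heading 280 -> 100
LT 223: heading 100 -> 323
RT 261: heading 323 -> 62
FD 10: (40.515,-25.605) -> (45.21,-16.776) [heading=62, move]
BK 9: (45.21,-16.776) -> (40.984,-24.722) [heading=62, move]
Final: pos=(40.984,-24.722), heading=62, 4 segment(s) drawn

Start position: (0, 0)
Final position: (40.984, -24.722)
Distance = 47.863; >= 1e-6 -> NOT closed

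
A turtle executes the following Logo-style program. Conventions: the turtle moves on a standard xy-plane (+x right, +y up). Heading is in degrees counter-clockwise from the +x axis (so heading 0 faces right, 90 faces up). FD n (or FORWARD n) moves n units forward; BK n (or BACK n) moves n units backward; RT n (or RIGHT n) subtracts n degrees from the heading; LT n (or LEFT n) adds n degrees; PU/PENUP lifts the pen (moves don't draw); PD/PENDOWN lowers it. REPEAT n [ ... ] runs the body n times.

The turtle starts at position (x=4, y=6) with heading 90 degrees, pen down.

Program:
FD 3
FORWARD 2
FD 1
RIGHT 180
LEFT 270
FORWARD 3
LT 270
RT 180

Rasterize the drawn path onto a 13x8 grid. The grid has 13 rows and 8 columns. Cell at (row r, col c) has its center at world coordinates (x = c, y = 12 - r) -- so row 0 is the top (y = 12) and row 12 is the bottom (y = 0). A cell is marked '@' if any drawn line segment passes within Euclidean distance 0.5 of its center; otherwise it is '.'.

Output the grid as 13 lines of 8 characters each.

Answer: .@@@@...
....@...
....@...
....@...
....@...
....@...
....@...
........
........
........
........
........
........

Derivation:
Segment 0: (4,6) -> (4,9)
Segment 1: (4,9) -> (4,11)
Segment 2: (4,11) -> (4,12)
Segment 3: (4,12) -> (1,12)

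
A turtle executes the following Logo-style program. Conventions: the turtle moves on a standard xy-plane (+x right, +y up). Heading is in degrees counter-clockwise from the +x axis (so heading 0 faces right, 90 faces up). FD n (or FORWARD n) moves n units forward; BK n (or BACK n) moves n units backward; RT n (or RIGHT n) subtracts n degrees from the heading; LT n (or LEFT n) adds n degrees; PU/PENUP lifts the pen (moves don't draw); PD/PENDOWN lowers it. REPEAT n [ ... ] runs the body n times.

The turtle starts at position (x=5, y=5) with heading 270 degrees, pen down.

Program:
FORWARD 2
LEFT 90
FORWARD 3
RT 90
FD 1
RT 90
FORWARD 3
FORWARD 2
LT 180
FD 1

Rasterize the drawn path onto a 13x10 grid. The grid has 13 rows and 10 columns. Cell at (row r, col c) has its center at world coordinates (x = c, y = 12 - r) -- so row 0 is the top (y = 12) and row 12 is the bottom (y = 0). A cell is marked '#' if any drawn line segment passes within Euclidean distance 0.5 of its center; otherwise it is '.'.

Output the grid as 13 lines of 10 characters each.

Segment 0: (5,5) -> (5,3)
Segment 1: (5,3) -> (8,3)
Segment 2: (8,3) -> (8,2)
Segment 3: (8,2) -> (5,2)
Segment 4: (5,2) -> (3,2)
Segment 5: (3,2) -> (4,2)

Answer: ..........
..........
..........
..........
..........
..........
..........
.....#....
.....#....
.....####.
...######.
..........
..........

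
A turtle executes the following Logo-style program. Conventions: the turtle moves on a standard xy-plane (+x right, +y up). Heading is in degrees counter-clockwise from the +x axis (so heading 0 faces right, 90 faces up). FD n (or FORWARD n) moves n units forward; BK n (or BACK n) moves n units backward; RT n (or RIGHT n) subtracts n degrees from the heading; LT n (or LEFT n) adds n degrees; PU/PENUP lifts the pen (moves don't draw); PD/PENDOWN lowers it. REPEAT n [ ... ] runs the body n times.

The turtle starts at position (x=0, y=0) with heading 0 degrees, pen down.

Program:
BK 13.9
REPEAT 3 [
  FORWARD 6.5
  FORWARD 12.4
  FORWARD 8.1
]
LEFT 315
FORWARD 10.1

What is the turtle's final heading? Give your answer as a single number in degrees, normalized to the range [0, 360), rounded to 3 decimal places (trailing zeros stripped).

Executing turtle program step by step:
Start: pos=(0,0), heading=0, pen down
BK 13.9: (0,0) -> (-13.9,0) [heading=0, draw]
REPEAT 3 [
  -- iteration 1/3 --
  FD 6.5: (-13.9,0) -> (-7.4,0) [heading=0, draw]
  FD 12.4: (-7.4,0) -> (5,0) [heading=0, draw]
  FD 8.1: (5,0) -> (13.1,0) [heading=0, draw]
  -- iteration 2/3 --
  FD 6.5: (13.1,0) -> (19.6,0) [heading=0, draw]
  FD 12.4: (19.6,0) -> (32,0) [heading=0, draw]
  FD 8.1: (32,0) -> (40.1,0) [heading=0, draw]
  -- iteration 3/3 --
  FD 6.5: (40.1,0) -> (46.6,0) [heading=0, draw]
  FD 12.4: (46.6,0) -> (59,0) [heading=0, draw]
  FD 8.1: (59,0) -> (67.1,0) [heading=0, draw]
]
LT 315: heading 0 -> 315
FD 10.1: (67.1,0) -> (74.242,-7.142) [heading=315, draw]
Final: pos=(74.242,-7.142), heading=315, 11 segment(s) drawn

Answer: 315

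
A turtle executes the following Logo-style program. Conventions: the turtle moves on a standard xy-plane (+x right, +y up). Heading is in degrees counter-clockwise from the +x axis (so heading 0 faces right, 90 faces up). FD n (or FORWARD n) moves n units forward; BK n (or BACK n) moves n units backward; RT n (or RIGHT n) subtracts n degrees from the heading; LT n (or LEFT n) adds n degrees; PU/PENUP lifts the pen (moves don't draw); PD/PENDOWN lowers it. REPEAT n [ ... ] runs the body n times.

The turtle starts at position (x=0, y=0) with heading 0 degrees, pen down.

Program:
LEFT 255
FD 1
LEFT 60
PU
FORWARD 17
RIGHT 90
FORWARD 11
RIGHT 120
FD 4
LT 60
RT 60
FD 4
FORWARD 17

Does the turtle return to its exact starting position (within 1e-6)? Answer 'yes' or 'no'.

Executing turtle program step by step:
Start: pos=(0,0), heading=0, pen down
LT 255: heading 0 -> 255
FD 1: (0,0) -> (-0.259,-0.966) [heading=255, draw]
LT 60: heading 255 -> 315
PU: pen up
FD 17: (-0.259,-0.966) -> (11.762,-12.987) [heading=315, move]
RT 90: heading 315 -> 225
FD 11: (11.762,-12.987) -> (3.984,-20.765) [heading=225, move]
RT 120: heading 225 -> 105
FD 4: (3.984,-20.765) -> (2.949,-16.901) [heading=105, move]
LT 60: heading 105 -> 165
RT 60: heading 165 -> 105
FD 4: (2.949,-16.901) -> (1.913,-13.038) [heading=105, move]
FD 17: (1.913,-13.038) -> (-2.487,3.383) [heading=105, move]
Final: pos=(-2.487,3.383), heading=105, 1 segment(s) drawn

Start position: (0, 0)
Final position: (-2.487, 3.383)
Distance = 4.199; >= 1e-6 -> NOT closed

Answer: no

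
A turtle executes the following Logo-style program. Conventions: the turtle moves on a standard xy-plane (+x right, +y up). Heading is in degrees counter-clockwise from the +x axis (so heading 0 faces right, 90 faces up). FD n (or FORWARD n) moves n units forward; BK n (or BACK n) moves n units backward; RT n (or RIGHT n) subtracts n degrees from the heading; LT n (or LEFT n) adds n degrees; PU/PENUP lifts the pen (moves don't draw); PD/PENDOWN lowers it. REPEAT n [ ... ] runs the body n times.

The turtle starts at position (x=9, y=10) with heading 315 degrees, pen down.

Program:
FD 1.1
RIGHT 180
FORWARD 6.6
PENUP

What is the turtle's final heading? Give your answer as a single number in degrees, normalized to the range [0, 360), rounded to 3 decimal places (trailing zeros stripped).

Executing turtle program step by step:
Start: pos=(9,10), heading=315, pen down
FD 1.1: (9,10) -> (9.778,9.222) [heading=315, draw]
RT 180: heading 315 -> 135
FD 6.6: (9.778,9.222) -> (5.111,13.889) [heading=135, draw]
PU: pen up
Final: pos=(5.111,13.889), heading=135, 2 segment(s) drawn

Answer: 135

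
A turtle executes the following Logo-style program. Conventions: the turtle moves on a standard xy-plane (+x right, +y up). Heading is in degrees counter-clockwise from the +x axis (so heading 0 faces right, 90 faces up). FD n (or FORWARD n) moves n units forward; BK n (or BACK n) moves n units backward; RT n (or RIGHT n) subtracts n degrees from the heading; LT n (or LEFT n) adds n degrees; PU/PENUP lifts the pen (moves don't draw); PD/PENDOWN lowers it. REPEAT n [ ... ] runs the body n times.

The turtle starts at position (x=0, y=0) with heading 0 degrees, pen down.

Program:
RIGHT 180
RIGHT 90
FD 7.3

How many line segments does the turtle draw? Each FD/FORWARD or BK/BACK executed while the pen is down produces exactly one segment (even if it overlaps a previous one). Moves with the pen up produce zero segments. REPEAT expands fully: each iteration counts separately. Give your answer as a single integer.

Executing turtle program step by step:
Start: pos=(0,0), heading=0, pen down
RT 180: heading 0 -> 180
RT 90: heading 180 -> 90
FD 7.3: (0,0) -> (0,7.3) [heading=90, draw]
Final: pos=(0,7.3), heading=90, 1 segment(s) drawn
Segments drawn: 1

Answer: 1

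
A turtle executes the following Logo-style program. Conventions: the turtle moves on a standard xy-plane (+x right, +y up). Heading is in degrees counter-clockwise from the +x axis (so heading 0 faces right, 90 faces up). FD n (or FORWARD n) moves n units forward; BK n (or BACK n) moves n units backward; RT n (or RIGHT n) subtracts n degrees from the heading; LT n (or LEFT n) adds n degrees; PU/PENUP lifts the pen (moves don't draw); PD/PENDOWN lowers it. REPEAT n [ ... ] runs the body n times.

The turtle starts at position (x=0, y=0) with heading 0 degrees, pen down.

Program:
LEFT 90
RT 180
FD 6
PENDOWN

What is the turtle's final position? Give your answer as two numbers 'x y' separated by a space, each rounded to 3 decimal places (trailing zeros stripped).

Executing turtle program step by step:
Start: pos=(0,0), heading=0, pen down
LT 90: heading 0 -> 90
RT 180: heading 90 -> 270
FD 6: (0,0) -> (0,-6) [heading=270, draw]
PD: pen down
Final: pos=(0,-6), heading=270, 1 segment(s) drawn

Answer: 0 -6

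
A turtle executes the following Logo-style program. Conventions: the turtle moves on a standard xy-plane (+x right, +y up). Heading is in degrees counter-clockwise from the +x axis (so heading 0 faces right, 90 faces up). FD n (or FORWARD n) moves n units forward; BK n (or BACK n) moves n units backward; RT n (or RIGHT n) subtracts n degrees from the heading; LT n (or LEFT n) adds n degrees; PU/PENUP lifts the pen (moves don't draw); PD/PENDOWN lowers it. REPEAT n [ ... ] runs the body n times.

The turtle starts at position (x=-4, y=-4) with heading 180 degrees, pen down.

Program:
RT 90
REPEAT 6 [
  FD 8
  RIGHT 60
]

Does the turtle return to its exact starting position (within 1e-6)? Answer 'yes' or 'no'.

Answer: yes

Derivation:
Executing turtle program step by step:
Start: pos=(-4,-4), heading=180, pen down
RT 90: heading 180 -> 90
REPEAT 6 [
  -- iteration 1/6 --
  FD 8: (-4,-4) -> (-4,4) [heading=90, draw]
  RT 60: heading 90 -> 30
  -- iteration 2/6 --
  FD 8: (-4,4) -> (2.928,8) [heading=30, draw]
  RT 60: heading 30 -> 330
  -- iteration 3/6 --
  FD 8: (2.928,8) -> (9.856,4) [heading=330, draw]
  RT 60: heading 330 -> 270
  -- iteration 4/6 --
  FD 8: (9.856,4) -> (9.856,-4) [heading=270, draw]
  RT 60: heading 270 -> 210
  -- iteration 5/6 --
  FD 8: (9.856,-4) -> (2.928,-8) [heading=210, draw]
  RT 60: heading 210 -> 150
  -- iteration 6/6 --
  FD 8: (2.928,-8) -> (-4,-4) [heading=150, draw]
  RT 60: heading 150 -> 90
]
Final: pos=(-4,-4), heading=90, 6 segment(s) drawn

Start position: (-4, -4)
Final position: (-4, -4)
Distance = 0; < 1e-6 -> CLOSED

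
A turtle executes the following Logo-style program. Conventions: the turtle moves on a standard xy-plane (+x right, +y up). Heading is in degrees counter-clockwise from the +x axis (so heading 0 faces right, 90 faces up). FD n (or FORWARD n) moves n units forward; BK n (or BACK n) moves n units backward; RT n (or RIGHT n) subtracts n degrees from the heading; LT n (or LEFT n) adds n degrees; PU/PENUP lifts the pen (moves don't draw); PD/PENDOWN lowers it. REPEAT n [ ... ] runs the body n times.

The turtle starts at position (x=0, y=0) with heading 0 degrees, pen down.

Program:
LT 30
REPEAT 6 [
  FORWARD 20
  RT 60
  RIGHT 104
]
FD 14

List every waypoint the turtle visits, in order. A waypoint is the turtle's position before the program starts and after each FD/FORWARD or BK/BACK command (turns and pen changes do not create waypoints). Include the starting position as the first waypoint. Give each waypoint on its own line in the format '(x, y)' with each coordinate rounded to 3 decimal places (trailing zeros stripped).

Executing turtle program step by step:
Start: pos=(0,0), heading=0, pen down
LT 30: heading 0 -> 30
REPEAT 6 [
  -- iteration 1/6 --
  FD 20: (0,0) -> (17.321,10) [heading=30, draw]
  RT 60: heading 30 -> 330
  RT 104: heading 330 -> 226
  -- iteration 2/6 --
  FD 20: (17.321,10) -> (3.427,-4.387) [heading=226, draw]
  RT 60: heading 226 -> 166
  RT 104: heading 166 -> 62
  -- iteration 3/6 --
  FD 20: (3.427,-4.387) -> (12.817,13.272) [heading=62, draw]
  RT 60: heading 62 -> 2
  RT 104: heading 2 -> 258
  -- iteration 4/6 --
  FD 20: (12.817,13.272) -> (8.659,-6.291) [heading=258, draw]
  RT 60: heading 258 -> 198
  RT 104: heading 198 -> 94
  -- iteration 5/6 --
  FD 20: (8.659,-6.291) -> (7.263,13.66) [heading=94, draw]
  RT 60: heading 94 -> 34
  RT 104: heading 34 -> 290
  -- iteration 6/6 --
  FD 20: (7.263,13.66) -> (14.104,-5.133) [heading=290, draw]
  RT 60: heading 290 -> 230
  RT 104: heading 230 -> 126
]
FD 14: (14.104,-5.133) -> (5.875,6.193) [heading=126, draw]
Final: pos=(5.875,6.193), heading=126, 7 segment(s) drawn
Waypoints (8 total):
(0, 0)
(17.321, 10)
(3.427, -4.387)
(12.817, 13.272)
(8.659, -6.291)
(7.263, 13.66)
(14.104, -5.133)
(5.875, 6.193)

Answer: (0, 0)
(17.321, 10)
(3.427, -4.387)
(12.817, 13.272)
(8.659, -6.291)
(7.263, 13.66)
(14.104, -5.133)
(5.875, 6.193)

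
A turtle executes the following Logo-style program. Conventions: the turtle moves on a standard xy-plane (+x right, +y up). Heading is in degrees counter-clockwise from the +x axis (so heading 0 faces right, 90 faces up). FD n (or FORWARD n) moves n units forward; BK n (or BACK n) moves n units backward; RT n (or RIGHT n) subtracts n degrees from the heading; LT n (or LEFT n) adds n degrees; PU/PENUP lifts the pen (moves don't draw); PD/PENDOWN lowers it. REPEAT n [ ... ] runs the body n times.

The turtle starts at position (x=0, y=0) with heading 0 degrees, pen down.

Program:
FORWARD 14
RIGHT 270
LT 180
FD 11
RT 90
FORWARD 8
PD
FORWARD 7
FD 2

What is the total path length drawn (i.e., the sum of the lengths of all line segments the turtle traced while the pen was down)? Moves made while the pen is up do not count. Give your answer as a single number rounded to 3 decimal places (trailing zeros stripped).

Executing turtle program step by step:
Start: pos=(0,0), heading=0, pen down
FD 14: (0,0) -> (14,0) [heading=0, draw]
RT 270: heading 0 -> 90
LT 180: heading 90 -> 270
FD 11: (14,0) -> (14,-11) [heading=270, draw]
RT 90: heading 270 -> 180
FD 8: (14,-11) -> (6,-11) [heading=180, draw]
PD: pen down
FD 7: (6,-11) -> (-1,-11) [heading=180, draw]
FD 2: (-1,-11) -> (-3,-11) [heading=180, draw]
Final: pos=(-3,-11), heading=180, 5 segment(s) drawn

Segment lengths:
  seg 1: (0,0) -> (14,0), length = 14
  seg 2: (14,0) -> (14,-11), length = 11
  seg 3: (14,-11) -> (6,-11), length = 8
  seg 4: (6,-11) -> (-1,-11), length = 7
  seg 5: (-1,-11) -> (-3,-11), length = 2
Total = 42

Answer: 42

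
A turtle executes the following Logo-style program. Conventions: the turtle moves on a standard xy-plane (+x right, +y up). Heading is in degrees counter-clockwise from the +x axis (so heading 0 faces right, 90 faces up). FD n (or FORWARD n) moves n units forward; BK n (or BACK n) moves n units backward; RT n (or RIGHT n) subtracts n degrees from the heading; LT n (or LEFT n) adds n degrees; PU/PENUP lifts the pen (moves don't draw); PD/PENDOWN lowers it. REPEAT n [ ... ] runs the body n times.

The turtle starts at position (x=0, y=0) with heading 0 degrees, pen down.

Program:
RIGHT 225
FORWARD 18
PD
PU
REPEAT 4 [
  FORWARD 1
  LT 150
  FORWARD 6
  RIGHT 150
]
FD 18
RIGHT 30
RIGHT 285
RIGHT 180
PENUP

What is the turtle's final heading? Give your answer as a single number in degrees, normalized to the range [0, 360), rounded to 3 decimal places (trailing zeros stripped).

Answer: 0

Derivation:
Executing turtle program step by step:
Start: pos=(0,0), heading=0, pen down
RT 225: heading 0 -> 135
FD 18: (0,0) -> (-12.728,12.728) [heading=135, draw]
PD: pen down
PU: pen up
REPEAT 4 [
  -- iteration 1/4 --
  FD 1: (-12.728,12.728) -> (-13.435,13.435) [heading=135, move]
  LT 150: heading 135 -> 285
  FD 6: (-13.435,13.435) -> (-11.882,7.639) [heading=285, move]
  RT 150: heading 285 -> 135
  -- iteration 2/4 --
  FD 1: (-11.882,7.639) -> (-12.589,8.347) [heading=135, move]
  LT 150: heading 135 -> 285
  FD 6: (-12.589,8.347) -> (-11.036,2.551) [heading=285, move]
  RT 150: heading 285 -> 135
  -- iteration 3/4 --
  FD 1: (-11.036,2.551) -> (-11.743,3.258) [heading=135, move]
  LT 150: heading 135 -> 285
  FD 6: (-11.743,3.258) -> (-10.19,-2.537) [heading=285, move]
  RT 150: heading 285 -> 135
  -- iteration 4/4 --
  FD 1: (-10.19,-2.537) -> (-10.898,-1.83) [heading=135, move]
  LT 150: heading 135 -> 285
  FD 6: (-10.898,-1.83) -> (-9.345,-7.626) [heading=285, move]
  RT 150: heading 285 -> 135
]
FD 18: (-9.345,-7.626) -> (-22.073,5.102) [heading=135, move]
RT 30: heading 135 -> 105
RT 285: heading 105 -> 180
RT 180: heading 180 -> 0
PU: pen up
Final: pos=(-22.073,5.102), heading=0, 1 segment(s) drawn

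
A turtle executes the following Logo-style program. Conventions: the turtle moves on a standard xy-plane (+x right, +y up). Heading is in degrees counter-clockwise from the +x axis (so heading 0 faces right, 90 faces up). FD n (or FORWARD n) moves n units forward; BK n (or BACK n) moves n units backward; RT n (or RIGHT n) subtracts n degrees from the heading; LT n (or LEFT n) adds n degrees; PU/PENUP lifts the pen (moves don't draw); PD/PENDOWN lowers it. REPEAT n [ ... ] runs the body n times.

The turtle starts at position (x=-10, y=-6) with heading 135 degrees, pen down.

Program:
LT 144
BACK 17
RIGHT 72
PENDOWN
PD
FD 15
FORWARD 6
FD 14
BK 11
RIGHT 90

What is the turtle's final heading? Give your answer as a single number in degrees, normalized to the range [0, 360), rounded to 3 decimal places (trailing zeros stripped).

Answer: 117

Derivation:
Executing turtle program step by step:
Start: pos=(-10,-6), heading=135, pen down
LT 144: heading 135 -> 279
BK 17: (-10,-6) -> (-12.659,10.791) [heading=279, draw]
RT 72: heading 279 -> 207
PD: pen down
PD: pen down
FD 15: (-12.659,10.791) -> (-26.024,3.981) [heading=207, draw]
FD 6: (-26.024,3.981) -> (-31.371,1.257) [heading=207, draw]
FD 14: (-31.371,1.257) -> (-43.845,-5.099) [heading=207, draw]
BK 11: (-43.845,-5.099) -> (-34.044,-0.105) [heading=207, draw]
RT 90: heading 207 -> 117
Final: pos=(-34.044,-0.105), heading=117, 5 segment(s) drawn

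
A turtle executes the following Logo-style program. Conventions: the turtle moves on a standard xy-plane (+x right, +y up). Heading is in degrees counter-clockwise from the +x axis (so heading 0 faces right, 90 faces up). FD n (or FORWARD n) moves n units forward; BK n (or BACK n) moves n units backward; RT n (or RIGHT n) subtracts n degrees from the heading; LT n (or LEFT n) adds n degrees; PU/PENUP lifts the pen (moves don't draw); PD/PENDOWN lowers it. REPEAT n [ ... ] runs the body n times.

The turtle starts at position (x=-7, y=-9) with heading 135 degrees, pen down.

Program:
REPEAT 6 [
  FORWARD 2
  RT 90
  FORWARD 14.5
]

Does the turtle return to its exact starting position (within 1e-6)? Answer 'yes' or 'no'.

Executing turtle program step by step:
Start: pos=(-7,-9), heading=135, pen down
REPEAT 6 [
  -- iteration 1/6 --
  FD 2: (-7,-9) -> (-8.414,-7.586) [heading=135, draw]
  RT 90: heading 135 -> 45
  FD 14.5: (-8.414,-7.586) -> (1.839,2.667) [heading=45, draw]
  -- iteration 2/6 --
  FD 2: (1.839,2.667) -> (3.253,4.081) [heading=45, draw]
  RT 90: heading 45 -> 315
  FD 14.5: (3.253,4.081) -> (13.506,-6.172) [heading=315, draw]
  -- iteration 3/6 --
  FD 2: (13.506,-6.172) -> (14.92,-7.586) [heading=315, draw]
  RT 90: heading 315 -> 225
  FD 14.5: (14.92,-7.586) -> (4.667,-17.839) [heading=225, draw]
  -- iteration 4/6 --
  FD 2: (4.667,-17.839) -> (3.253,-19.253) [heading=225, draw]
  RT 90: heading 225 -> 135
  FD 14.5: (3.253,-19.253) -> (-7,-9) [heading=135, draw]
  -- iteration 5/6 --
  FD 2: (-7,-9) -> (-8.414,-7.586) [heading=135, draw]
  RT 90: heading 135 -> 45
  FD 14.5: (-8.414,-7.586) -> (1.839,2.667) [heading=45, draw]
  -- iteration 6/6 --
  FD 2: (1.839,2.667) -> (3.253,4.081) [heading=45, draw]
  RT 90: heading 45 -> 315
  FD 14.5: (3.253,4.081) -> (13.506,-6.172) [heading=315, draw]
]
Final: pos=(13.506,-6.172), heading=315, 12 segment(s) drawn

Start position: (-7, -9)
Final position: (13.506, -6.172)
Distance = 20.7; >= 1e-6 -> NOT closed

Answer: no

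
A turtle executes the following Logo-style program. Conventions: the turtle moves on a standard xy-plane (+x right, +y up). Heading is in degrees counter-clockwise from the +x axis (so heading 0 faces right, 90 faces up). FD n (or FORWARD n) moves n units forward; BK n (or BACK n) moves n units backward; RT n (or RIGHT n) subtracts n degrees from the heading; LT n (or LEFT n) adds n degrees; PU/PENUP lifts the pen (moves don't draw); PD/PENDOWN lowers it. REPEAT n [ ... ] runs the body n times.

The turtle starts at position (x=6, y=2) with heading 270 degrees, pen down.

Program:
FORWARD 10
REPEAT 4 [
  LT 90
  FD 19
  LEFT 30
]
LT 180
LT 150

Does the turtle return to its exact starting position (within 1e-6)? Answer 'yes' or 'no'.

Answer: no

Derivation:
Executing turtle program step by step:
Start: pos=(6,2), heading=270, pen down
FD 10: (6,2) -> (6,-8) [heading=270, draw]
REPEAT 4 [
  -- iteration 1/4 --
  LT 90: heading 270 -> 0
  FD 19: (6,-8) -> (25,-8) [heading=0, draw]
  LT 30: heading 0 -> 30
  -- iteration 2/4 --
  LT 90: heading 30 -> 120
  FD 19: (25,-8) -> (15.5,8.454) [heading=120, draw]
  LT 30: heading 120 -> 150
  -- iteration 3/4 --
  LT 90: heading 150 -> 240
  FD 19: (15.5,8.454) -> (6,-8) [heading=240, draw]
  LT 30: heading 240 -> 270
  -- iteration 4/4 --
  LT 90: heading 270 -> 0
  FD 19: (6,-8) -> (25,-8) [heading=0, draw]
  LT 30: heading 0 -> 30
]
LT 180: heading 30 -> 210
LT 150: heading 210 -> 0
Final: pos=(25,-8), heading=0, 5 segment(s) drawn

Start position: (6, 2)
Final position: (25, -8)
Distance = 21.471; >= 1e-6 -> NOT closed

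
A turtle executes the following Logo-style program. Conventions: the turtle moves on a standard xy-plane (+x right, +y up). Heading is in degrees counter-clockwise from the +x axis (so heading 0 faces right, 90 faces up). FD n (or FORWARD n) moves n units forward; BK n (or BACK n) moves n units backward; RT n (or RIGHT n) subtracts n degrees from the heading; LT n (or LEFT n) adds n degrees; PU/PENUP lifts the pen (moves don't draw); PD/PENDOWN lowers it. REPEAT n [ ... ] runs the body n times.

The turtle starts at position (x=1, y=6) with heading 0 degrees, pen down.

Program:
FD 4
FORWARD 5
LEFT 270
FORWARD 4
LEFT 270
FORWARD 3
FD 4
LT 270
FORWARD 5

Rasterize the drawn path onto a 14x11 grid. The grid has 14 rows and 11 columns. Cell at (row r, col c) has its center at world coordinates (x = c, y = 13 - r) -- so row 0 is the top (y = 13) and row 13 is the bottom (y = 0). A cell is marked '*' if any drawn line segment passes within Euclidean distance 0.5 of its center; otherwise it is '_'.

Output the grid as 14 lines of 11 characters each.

Segment 0: (1,6) -> (5,6)
Segment 1: (5,6) -> (10,6)
Segment 2: (10,6) -> (10,2)
Segment 3: (10,2) -> (7,2)
Segment 4: (7,2) -> (3,2)
Segment 5: (3,2) -> (3,7)

Answer: ___________
___________
___________
___________
___________
___________
___*_______
_**********
___*______*
___*______*
___*______*
___********
___________
___________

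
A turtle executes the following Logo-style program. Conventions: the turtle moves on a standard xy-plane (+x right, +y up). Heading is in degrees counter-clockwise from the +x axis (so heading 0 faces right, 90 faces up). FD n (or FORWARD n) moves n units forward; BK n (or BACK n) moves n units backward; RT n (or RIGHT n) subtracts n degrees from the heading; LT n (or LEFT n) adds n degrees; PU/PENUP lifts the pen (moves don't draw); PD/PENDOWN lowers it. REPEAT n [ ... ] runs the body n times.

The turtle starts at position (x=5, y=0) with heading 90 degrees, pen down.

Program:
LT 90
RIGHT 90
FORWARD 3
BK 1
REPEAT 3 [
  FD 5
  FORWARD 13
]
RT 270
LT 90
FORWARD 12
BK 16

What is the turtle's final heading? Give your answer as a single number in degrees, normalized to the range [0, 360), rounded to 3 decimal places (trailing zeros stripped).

Answer: 270

Derivation:
Executing turtle program step by step:
Start: pos=(5,0), heading=90, pen down
LT 90: heading 90 -> 180
RT 90: heading 180 -> 90
FD 3: (5,0) -> (5,3) [heading=90, draw]
BK 1: (5,3) -> (5,2) [heading=90, draw]
REPEAT 3 [
  -- iteration 1/3 --
  FD 5: (5,2) -> (5,7) [heading=90, draw]
  FD 13: (5,7) -> (5,20) [heading=90, draw]
  -- iteration 2/3 --
  FD 5: (5,20) -> (5,25) [heading=90, draw]
  FD 13: (5,25) -> (5,38) [heading=90, draw]
  -- iteration 3/3 --
  FD 5: (5,38) -> (5,43) [heading=90, draw]
  FD 13: (5,43) -> (5,56) [heading=90, draw]
]
RT 270: heading 90 -> 180
LT 90: heading 180 -> 270
FD 12: (5,56) -> (5,44) [heading=270, draw]
BK 16: (5,44) -> (5,60) [heading=270, draw]
Final: pos=(5,60), heading=270, 10 segment(s) drawn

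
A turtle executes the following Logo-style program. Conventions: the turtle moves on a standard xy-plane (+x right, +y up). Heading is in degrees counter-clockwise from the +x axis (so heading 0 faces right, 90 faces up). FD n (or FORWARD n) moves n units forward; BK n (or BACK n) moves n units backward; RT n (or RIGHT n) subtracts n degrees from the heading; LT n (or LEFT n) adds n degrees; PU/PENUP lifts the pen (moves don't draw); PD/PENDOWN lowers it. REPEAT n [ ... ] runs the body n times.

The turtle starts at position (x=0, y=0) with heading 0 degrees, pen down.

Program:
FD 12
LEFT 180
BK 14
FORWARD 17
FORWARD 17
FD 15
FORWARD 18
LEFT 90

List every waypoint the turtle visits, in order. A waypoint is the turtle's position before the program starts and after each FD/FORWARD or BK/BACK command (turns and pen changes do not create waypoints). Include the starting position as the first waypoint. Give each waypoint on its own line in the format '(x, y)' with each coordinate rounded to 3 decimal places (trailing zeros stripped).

Executing turtle program step by step:
Start: pos=(0,0), heading=0, pen down
FD 12: (0,0) -> (12,0) [heading=0, draw]
LT 180: heading 0 -> 180
BK 14: (12,0) -> (26,0) [heading=180, draw]
FD 17: (26,0) -> (9,0) [heading=180, draw]
FD 17: (9,0) -> (-8,0) [heading=180, draw]
FD 15: (-8,0) -> (-23,0) [heading=180, draw]
FD 18: (-23,0) -> (-41,0) [heading=180, draw]
LT 90: heading 180 -> 270
Final: pos=(-41,0), heading=270, 6 segment(s) drawn
Waypoints (7 total):
(0, 0)
(12, 0)
(26, 0)
(9, 0)
(-8, 0)
(-23, 0)
(-41, 0)

Answer: (0, 0)
(12, 0)
(26, 0)
(9, 0)
(-8, 0)
(-23, 0)
(-41, 0)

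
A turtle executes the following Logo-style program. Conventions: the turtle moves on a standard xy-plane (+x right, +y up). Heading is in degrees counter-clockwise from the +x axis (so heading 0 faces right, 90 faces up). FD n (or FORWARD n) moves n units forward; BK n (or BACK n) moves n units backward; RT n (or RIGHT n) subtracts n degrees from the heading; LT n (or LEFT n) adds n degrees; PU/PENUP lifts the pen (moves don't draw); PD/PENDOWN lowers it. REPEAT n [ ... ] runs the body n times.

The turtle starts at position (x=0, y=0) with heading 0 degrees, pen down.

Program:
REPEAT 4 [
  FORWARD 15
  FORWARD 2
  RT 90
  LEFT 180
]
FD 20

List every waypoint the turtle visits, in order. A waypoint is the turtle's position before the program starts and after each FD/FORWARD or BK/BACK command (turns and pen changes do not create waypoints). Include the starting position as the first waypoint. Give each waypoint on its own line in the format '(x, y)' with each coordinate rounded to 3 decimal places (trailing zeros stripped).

Answer: (0, 0)
(15, 0)
(17, 0)
(17, 15)
(17, 17)
(2, 17)
(0, 17)
(0, 2)
(0, 0)
(20, 0)

Derivation:
Executing turtle program step by step:
Start: pos=(0,0), heading=0, pen down
REPEAT 4 [
  -- iteration 1/4 --
  FD 15: (0,0) -> (15,0) [heading=0, draw]
  FD 2: (15,0) -> (17,0) [heading=0, draw]
  RT 90: heading 0 -> 270
  LT 180: heading 270 -> 90
  -- iteration 2/4 --
  FD 15: (17,0) -> (17,15) [heading=90, draw]
  FD 2: (17,15) -> (17,17) [heading=90, draw]
  RT 90: heading 90 -> 0
  LT 180: heading 0 -> 180
  -- iteration 3/4 --
  FD 15: (17,17) -> (2,17) [heading=180, draw]
  FD 2: (2,17) -> (0,17) [heading=180, draw]
  RT 90: heading 180 -> 90
  LT 180: heading 90 -> 270
  -- iteration 4/4 --
  FD 15: (0,17) -> (0,2) [heading=270, draw]
  FD 2: (0,2) -> (0,0) [heading=270, draw]
  RT 90: heading 270 -> 180
  LT 180: heading 180 -> 0
]
FD 20: (0,0) -> (20,0) [heading=0, draw]
Final: pos=(20,0), heading=0, 9 segment(s) drawn
Waypoints (10 total):
(0, 0)
(15, 0)
(17, 0)
(17, 15)
(17, 17)
(2, 17)
(0, 17)
(0, 2)
(0, 0)
(20, 0)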